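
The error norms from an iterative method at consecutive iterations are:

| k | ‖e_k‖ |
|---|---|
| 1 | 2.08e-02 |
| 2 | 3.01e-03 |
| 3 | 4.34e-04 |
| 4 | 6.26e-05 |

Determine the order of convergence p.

1

Consecutive ratios: ‖e_4‖/‖e_3‖ = 6.26e-05/4.34e-04 = 0.14424, ‖e_3‖/‖e_2‖ = 4.34e-04/3.01e-03 = 0.144186.
p ≈ ln(0.14424)/ln(0.144186) = -1.9363/-1.9367 ≈ 1.00.
So the convergence is linear (order 1).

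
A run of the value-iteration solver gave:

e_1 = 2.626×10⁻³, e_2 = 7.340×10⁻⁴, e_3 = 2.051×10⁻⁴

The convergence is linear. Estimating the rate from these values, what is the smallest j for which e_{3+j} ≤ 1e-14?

Rate ρ ≈ e_3/e_2 = 2.051×10⁻⁴/7.340×10⁻⁴ = 0.2794.
After j more steps, e_{3+j} ≈ 2.051×10⁻⁴·ρ^j; need ρ^j ≤ 1e-14/2.051×10⁻⁴ = 4.87567e-11.
j ≥ ln(4.87567e-11)/ln(0.2794) = -23.7442/-1.27511 = 18.621.
So 19 more iterations are needed.

19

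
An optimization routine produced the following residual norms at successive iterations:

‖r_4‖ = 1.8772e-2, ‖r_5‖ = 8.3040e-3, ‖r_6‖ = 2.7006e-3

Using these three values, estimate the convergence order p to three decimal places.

p ≈ ln(‖r_6‖/‖r_5‖) / ln(‖r_5‖/‖r_4‖)
  = ln(2.7006e-3/8.3040e-3) / ln(8.3040e-3/1.8772e-2)
  = ln(0.325217) / ln(0.442361)
  = -1.123263 / -0.815629 ≈ 1.377174

1.377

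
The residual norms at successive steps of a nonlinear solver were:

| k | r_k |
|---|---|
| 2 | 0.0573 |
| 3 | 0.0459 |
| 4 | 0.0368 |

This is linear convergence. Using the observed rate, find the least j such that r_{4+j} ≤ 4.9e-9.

72

Rate ρ ≈ r_4/r_3 = 0.0368/0.0459 = 0.8017.
After j more steps, r_{4+j} ≈ 0.0368·ρ^j; need ρ^j ≤ 4.9e-9/0.0368 = 1.33152e-07.
j ≥ ln(1.33152e-07)/ln(0.8017) = -15.8318/-0.22102 = 71.631.
So 72 more iterations are needed.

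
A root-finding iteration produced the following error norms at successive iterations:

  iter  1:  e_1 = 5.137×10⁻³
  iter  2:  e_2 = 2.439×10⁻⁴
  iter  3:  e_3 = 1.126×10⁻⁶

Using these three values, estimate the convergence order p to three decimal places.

1.765

p ≈ ln(e_3/e_2) / ln(e_2/e_1)
  = ln(1.126×10⁻⁶/2.439×10⁻⁴) / ln(2.439×10⁻⁴/5.137×10⁻³)
  = ln(0.00461665) / ln(0.0474791)
  = -5.378086 / -3.047466 ≈ 1.764773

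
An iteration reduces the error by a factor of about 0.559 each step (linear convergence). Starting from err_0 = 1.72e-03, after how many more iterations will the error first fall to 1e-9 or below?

After k steps, err_k ≈ 1.72e-03·0.559^k.
Need 0.559^k ≤ 1e-9/1.72e-03 = 5.81395e-07.
k ≥ ln(5.81395e-07)/ln(0.559) = -14.3578/-0.58161 = 24.686.
Smallest integer k = 25.

25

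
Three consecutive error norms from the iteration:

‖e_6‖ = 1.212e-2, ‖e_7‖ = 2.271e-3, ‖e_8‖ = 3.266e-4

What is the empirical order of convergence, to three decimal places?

p ≈ ln(‖e_8‖/‖e_7‖) / ln(‖e_7‖/‖e_6‖)
  = ln(3.266e-4/2.271e-3) / ln(2.271e-3/1.212e-2)
  = ln(0.143813) / ln(0.187376)
  = -1.939241 / -1.674638 ≈ 1.158006

1.158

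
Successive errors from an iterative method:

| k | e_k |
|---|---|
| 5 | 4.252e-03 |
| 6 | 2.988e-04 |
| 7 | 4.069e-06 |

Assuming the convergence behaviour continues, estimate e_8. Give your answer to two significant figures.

First estimate the order: p ≈ ln(e_7/e_6) / ln(e_6/e_5) = ln(4.069e-06/2.988e-04)/ln(2.988e-04/4.252e-03) = ln(0.0136178)/ln(0.0702728) ≈ 1.6180.
Then e_8 ≈ e_7·(e_7/e_6)^p = 4.069e-06·(0.0136178)^1.6180 = 4.069e-06·0.000957161 ≈ 3.895e-09.

3.9e-9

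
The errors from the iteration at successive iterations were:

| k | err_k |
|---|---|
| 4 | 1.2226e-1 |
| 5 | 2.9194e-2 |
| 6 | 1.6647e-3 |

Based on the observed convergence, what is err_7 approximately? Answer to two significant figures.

First estimate the order: p ≈ ln(err_6/err_5) / ln(err_5/err_4) = ln(1.6647e-3/2.9194e-2)/ln(2.9194e-2/1.2226e-1) = ln(0.057022)/ln(0.238786) ≈ 2.0000.
Then err_7 ≈ err_6·(err_6/err_5)^p = 1.6647e-3·(0.057022)^2.0000 = 1.6647e-3·0.00325151 ≈ 5.413e-06.

5.4e-6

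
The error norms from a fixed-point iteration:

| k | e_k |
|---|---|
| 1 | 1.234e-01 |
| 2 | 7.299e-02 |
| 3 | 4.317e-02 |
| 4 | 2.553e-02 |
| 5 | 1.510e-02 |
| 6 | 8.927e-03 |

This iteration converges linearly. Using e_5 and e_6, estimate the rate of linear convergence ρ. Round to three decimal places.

ρ ≈ e_6/e_5 = 8.927e-03/1.510e-02 = 0.59119

0.591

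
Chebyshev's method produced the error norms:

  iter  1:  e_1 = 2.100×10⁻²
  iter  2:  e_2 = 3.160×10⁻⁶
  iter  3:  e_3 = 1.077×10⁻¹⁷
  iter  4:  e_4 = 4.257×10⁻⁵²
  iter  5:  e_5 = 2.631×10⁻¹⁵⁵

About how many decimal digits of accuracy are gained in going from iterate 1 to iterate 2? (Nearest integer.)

Digits gained ≈ log₁₀(e_1/e_2) = log₁₀(2.100×10⁻²/3.160×10⁻⁶) = log₁₀(6645.57) ≈ 3.823.

4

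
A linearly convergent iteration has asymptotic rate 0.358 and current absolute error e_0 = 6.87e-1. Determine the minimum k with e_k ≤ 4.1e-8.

After k steps, e_k ≈ 6.87e-1·0.358^k.
Need 0.358^k ≤ 4.1e-8/6.87e-1 = 5.96798e-08.
k ≥ ln(5.96798e-08)/ln(0.358) = -16.6343/-1.02722 = 16.194.
Smallest integer k = 17.

17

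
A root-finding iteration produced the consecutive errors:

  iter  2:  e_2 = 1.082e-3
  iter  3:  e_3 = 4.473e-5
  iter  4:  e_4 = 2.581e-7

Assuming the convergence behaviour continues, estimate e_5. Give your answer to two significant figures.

6.2e-11

First estimate the order: p ≈ ln(e_4/e_3) / ln(e_3/e_2) = ln(2.581e-7/4.473e-5)/ln(4.473e-5/1.082e-3) = ln(0.00577018)/ln(0.0413401) ≈ 1.6181.
Then e_5 ≈ e_4·(e_4/e_3)^p = 2.581e-7·(0.00577018)^1.6181 = 2.581e-7·0.000238441 ≈ 6.154e-11.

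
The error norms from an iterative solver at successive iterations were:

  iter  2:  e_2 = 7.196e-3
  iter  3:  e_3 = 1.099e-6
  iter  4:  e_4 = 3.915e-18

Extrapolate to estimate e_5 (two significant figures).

First estimate the order: p ≈ ln(e_4/e_3) / ln(e_3/e_2) = ln(3.915e-18/1.099e-6)/ln(1.099e-6/7.196e-3) = ln(3.56233e-12)/ln(0.000152724) ≈ 3.0000.
Then e_5 ≈ e_4·(e_4/e_3)^p = 3.915e-18·(3.56233e-12)^3.0000 = 3.915e-18·4.52067e-35 ≈ 1.77e-52.

1.8e-52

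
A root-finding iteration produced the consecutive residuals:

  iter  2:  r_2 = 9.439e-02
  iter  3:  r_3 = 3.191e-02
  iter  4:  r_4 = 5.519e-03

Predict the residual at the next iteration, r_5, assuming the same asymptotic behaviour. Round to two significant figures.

First estimate the order: p ≈ ln(r_4/r_3) / ln(r_3/r_2) = ln(5.519e-03/3.191e-02)/ln(3.191e-02/9.439e-02) = ln(0.172955)/ln(0.338065) ≈ 1.6180.
Then r_5 ≈ r_4·(r_4/r_3)^p = 5.519e-03·(0.172955)^1.6180 = 5.519e-03·0.0584757 ≈ 0.0003227.

3.2e-4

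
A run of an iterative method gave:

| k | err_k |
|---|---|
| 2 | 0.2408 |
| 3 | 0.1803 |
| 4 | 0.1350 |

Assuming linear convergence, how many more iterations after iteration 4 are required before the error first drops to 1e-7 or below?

Rate ρ ≈ err_4/err_3 = 0.1350/0.1803 = 0.7488.
After j more steps, err_{4+j} ≈ 0.1350·ρ^j; need ρ^j ≤ 1e-7/0.1350 = 7.40741e-07.
j ≥ ln(7.40741e-07)/ln(0.7488) = -14.1156/-0.28928 = 48.796.
So 49 more iterations are needed.

49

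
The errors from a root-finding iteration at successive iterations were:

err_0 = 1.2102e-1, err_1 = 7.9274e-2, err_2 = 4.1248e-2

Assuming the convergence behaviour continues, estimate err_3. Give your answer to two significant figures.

1.5e-2

First estimate the order: p ≈ ln(err_2/err_1) / ln(err_1/err_0) = ln(4.1248e-2/7.9274e-2)/ln(7.9274e-2/1.2102e-1) = ln(0.520322)/ln(0.655049) ≈ 1.5443.
Then err_3 ≈ err_2·(err_2/err_1)^p = 4.1248e-2·(0.520322)^1.5443 = 4.1248e-2·0.364619 ≈ 0.01504.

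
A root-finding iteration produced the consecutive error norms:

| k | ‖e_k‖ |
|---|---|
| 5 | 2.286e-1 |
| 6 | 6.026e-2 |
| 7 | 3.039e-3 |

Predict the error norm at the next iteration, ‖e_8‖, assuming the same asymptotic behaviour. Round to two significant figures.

First estimate the order: p ≈ ln(‖e_7‖/‖e_6‖) / ln(‖e_6‖/‖e_5‖) = ln(3.039e-3/6.026e-2)/ln(6.026e-2/2.286e-1) = ln(0.0504315)/ln(0.263605) ≈ 2.2404.
Then ‖e_8‖ ≈ ‖e_7‖·(‖e_7‖/‖e_6‖)^p = 3.039e-3·(0.0504315)^2.2404 = 3.039e-3·0.00124032 ≈ 3.769e-06.

3.8e-6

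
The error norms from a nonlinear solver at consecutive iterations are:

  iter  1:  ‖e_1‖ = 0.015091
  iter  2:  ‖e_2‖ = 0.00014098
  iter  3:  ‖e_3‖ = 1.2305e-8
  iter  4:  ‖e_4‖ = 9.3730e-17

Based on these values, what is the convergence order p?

Consecutive ratios: ‖e_4‖/‖e_3‖ = 9.3730e-17/1.2305e-8 = 7.61723e-09, ‖e_3‖/‖e_2‖ = 1.2305e-8/0.00014098 = 8.72819e-05.
p ≈ ln(7.61723e-09)/ln(8.72819e-05) = -18.6929/-9.3464 ≈ 2.00.
So the convergence is quadratic (order 2).

2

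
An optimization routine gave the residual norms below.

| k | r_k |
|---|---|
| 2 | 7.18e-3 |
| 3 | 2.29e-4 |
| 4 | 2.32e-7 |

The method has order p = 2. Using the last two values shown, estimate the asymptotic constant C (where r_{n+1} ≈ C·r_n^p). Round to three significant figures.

4.42

C ≈ r_4 / r_3^2
  = 2.32e-7 / (2.29e-4)^2
  = 2.32e-7 / 5.2441e-08 ≈ 4.424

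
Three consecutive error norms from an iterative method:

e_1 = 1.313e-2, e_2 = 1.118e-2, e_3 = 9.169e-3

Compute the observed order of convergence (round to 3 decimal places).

1.233

p ≈ ln(e_3/e_2) / ln(e_2/e_1)
  = ln(9.169e-3/1.118e-2) / ln(1.118e-2/1.313e-2)
  = ln(0.820125) / ln(0.851485)
  = -0.198299 / -0.160773 ≈ 1.233410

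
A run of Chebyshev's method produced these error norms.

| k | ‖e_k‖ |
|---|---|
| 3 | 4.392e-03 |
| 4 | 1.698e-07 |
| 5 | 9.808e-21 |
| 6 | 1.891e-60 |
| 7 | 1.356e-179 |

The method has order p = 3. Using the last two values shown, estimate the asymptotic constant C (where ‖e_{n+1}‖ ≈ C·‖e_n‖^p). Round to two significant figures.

C ≈ ‖e_7‖ / ‖e_6‖^3
  = 1.356e-179 / (1.891e-60)^3
  = 1.356e-179 / 6.76199e-180 ≈ 2.0053

2.0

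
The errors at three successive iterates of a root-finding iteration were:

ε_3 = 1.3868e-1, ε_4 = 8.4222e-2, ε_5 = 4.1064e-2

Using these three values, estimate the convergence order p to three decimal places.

1.440

p ≈ ln(ε_5/ε_4) / ln(ε_4/ε_3)
  = ln(4.1064e-2/8.4222e-2) / ln(8.4222e-2/1.3868e-1)
  = ln(0.487569) / ln(0.607312)
  = -0.718323 / -0.498713 ≈ 1.440353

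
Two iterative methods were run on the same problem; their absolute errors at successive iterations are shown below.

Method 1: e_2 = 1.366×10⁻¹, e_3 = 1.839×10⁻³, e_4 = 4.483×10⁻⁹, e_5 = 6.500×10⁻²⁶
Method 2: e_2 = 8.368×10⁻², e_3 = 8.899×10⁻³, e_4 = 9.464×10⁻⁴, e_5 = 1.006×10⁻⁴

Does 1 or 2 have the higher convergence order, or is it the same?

Method 1: p ≈ ln(6.500×10⁻²⁶/4.483×10⁻⁹)/ln(4.483×10⁻⁹/1.839×10⁻³) ≈ 3.00.
Method 2: p ≈ ln(1.006×10⁻⁴/9.464×10⁻⁴)/ln(9.464×10⁻⁴/8.899×10⁻³) ≈ 1.00.
Method 1 has the higher order (≈3.0 vs ≈1.0).

1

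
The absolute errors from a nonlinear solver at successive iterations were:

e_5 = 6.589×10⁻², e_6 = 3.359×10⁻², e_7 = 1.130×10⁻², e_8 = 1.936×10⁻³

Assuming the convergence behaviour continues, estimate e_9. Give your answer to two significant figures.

First estimate the order: p ≈ ln(e_8/e_7) / ln(e_7/e_6) = ln(1.936×10⁻³/1.130×10⁻²)/ln(1.130×10⁻²/3.359×10⁻²) = ln(0.171327)/ln(0.33641) ≈ 1.6194.
Then e_9 ≈ e_8·(e_8/e_7)^p = 1.936×10⁻³·(0.171327)^1.6194 = 1.936×10⁻³·0.0574457 ≈ 0.0001112.

1.1e-4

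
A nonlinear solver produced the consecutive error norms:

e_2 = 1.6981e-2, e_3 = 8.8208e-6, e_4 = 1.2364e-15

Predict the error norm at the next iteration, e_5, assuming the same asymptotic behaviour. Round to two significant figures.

3.4e-45

First estimate the order: p ≈ ln(e_4/e_3) / ln(e_3/e_2) = ln(1.2364e-15/8.8208e-6)/ln(8.8208e-6/1.6981e-2) = ln(1.40169e-10)/ln(0.000519451) ≈ 3.0000.
Then e_5 ≈ e_4·(e_4/e_3)^p = 1.2364e-15·(1.40169e-10)^3.0000 = 1.2364e-15·2.75395e-30 ≈ 3.405e-45.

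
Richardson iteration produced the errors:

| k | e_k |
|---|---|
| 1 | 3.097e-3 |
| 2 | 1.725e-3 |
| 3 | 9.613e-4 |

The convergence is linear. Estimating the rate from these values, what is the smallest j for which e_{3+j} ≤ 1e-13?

Rate ρ ≈ e_3/e_2 = 9.613e-4/1.725e-3 = 0.5573.
After j more steps, e_{3+j} ≈ 9.613e-4·ρ^j; need ρ^j ≤ 1e-13/9.613e-4 = 1.04026e-10.
j ≥ ln(1.04026e-10)/ln(0.5573) = -22.9864/-0.58465 = 39.317.
So 40 more iterations are needed.

40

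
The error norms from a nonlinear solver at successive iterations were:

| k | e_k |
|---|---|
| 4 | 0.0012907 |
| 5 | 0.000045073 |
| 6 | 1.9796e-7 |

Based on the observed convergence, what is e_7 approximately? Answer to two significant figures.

First estimate the order: p ≈ ln(e_6/e_5) / ln(e_5/e_4) = ln(1.9796e-7/0.000045073)/ln(0.000045073/0.0012907) = ln(0.00439199)/ln(0.0349214) ≈ 1.6180.
Then e_7 ≈ e_6·(e_6/e_5)^p = 1.9796e-7·(0.00439199)^1.6180 = 1.9796e-7·0.0001534 ≈ 3.037e-11.

3.0e-11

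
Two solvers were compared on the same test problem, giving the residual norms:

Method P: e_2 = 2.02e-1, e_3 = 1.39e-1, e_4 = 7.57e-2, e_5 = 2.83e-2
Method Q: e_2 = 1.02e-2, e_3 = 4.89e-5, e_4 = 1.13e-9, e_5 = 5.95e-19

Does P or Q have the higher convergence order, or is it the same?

Q

Method P: p ≈ ln(2.83e-2/7.57e-2)/ln(7.57e-2/1.39e-1) ≈ 1.62.
Method Q: p ≈ ln(5.95e-19/1.13e-9)/ln(1.13e-9/4.89e-5) ≈ 2.00.
Method Q has the higher order (≈2.0 vs ≈1.6).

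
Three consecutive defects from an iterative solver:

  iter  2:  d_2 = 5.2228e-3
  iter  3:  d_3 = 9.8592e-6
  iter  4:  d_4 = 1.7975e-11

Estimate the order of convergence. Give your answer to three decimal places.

p ≈ ln(d_4/d_3) / ln(d_3/d_2)
  = ln(1.7975e-11/9.8592e-6) / ln(9.8592e-6/5.2228e-3)
  = ln(1.82317e-06) / ln(0.00188772)
  = -13.214934 / -6.272386 ≈ 2.106843

2.107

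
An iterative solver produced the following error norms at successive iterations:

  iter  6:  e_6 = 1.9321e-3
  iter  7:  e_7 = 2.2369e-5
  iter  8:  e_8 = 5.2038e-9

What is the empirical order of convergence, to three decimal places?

p ≈ ln(e_8/e_7) / ln(e_7/e_6)
  = ln(5.2038e-9/2.2369e-5) / ln(2.2369e-5/1.9321e-3)
  = ln(0.000232634) / ln(0.0115776)
  = -8.366044 / -4.458683 ≈ 1.876349

1.876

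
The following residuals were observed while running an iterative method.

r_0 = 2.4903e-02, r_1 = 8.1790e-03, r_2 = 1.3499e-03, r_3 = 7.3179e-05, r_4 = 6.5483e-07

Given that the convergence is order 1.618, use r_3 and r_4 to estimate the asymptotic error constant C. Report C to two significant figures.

3.2

C ≈ r_4 / r_3^1.618
  = 6.5483e-07 / (7.3179e-05)^1.618
  = 6.5483e-07 / 2.03506e-07 ≈ 3.2177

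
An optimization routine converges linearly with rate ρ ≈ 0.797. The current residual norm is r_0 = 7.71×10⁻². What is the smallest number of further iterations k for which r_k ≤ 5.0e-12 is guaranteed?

After k steps, r_k ≈ 7.71×10⁻²·0.797^k.
Need 0.797^k ≤ 5.0e-12/7.71×10⁻² = 6.48508e-11.
k ≥ ln(6.48508e-11)/ln(0.797) = -23.4589/-0.22690 = 103.389.
Smallest integer k = 104.

104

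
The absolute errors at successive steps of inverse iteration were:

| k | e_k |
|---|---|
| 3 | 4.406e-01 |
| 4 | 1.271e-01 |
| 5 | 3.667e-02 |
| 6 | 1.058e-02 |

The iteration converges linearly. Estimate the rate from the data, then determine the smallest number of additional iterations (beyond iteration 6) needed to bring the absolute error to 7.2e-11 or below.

16

Rate ρ ≈ e_6/e_5 = 1.058e-02/3.667e-02 = 0.2885.
After j more steps, e_{6+j} ≈ 1.058e-02·ρ^j; need ρ^j ≤ 7.2e-11/1.058e-02 = 6.80529e-09.
j ≥ ln(6.80529e-09)/ln(0.2885) = -18.8056/-1.24306 = 15.128.
So 16 more iterations are needed.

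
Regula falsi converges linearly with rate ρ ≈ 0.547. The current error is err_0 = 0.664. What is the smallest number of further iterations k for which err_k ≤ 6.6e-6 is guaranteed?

After k steps, err_k ≈ 0.664·0.547^k.
Need 0.547^k ≤ 6.6e-6/0.664 = 9.93976e-06.
k ≥ ln(9.93976e-06)/ln(0.547) = -11.5190/-0.60331 = 19.093.
Smallest integer k = 20.

20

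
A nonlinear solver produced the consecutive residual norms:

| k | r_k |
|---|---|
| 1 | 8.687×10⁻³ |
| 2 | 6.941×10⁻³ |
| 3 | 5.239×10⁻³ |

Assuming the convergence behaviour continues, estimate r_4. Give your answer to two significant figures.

3.7e-3

First estimate the order: p ≈ ln(r_3/r_2) / ln(r_2/r_1) = ln(5.239×10⁻³/6.941×10⁻³)/ln(6.941×10⁻³/8.687×10⁻³) = ln(0.75479)/ln(0.79901) ≈ 1.2537.
Then r_4 ≈ r_3·(r_3/r_2)^p = 5.239×10⁻³·(0.75479)^1.2537 = 5.239×10⁻³·0.702798 ≈ 0.003682.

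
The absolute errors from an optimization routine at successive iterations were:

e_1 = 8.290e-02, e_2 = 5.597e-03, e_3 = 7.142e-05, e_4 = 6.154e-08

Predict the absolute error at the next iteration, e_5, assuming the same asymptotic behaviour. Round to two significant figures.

First estimate the order: p ≈ ln(e_4/e_3) / ln(e_3/e_2) = ln(6.154e-08/7.142e-05)/ln(7.142e-05/5.597e-03) = ln(0.000861663)/ln(0.0127604) ≈ 1.6180.
Then e_5 ≈ e_4·(e_4/e_3)^p = 6.154e-08·(0.000861663)^1.6180 = 6.154e-08·1.09996e-05 ≈ 6.769e-13.

6.8e-13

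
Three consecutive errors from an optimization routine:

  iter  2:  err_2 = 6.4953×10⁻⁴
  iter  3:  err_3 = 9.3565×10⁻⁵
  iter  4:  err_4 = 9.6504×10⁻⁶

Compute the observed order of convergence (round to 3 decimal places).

p ≈ ln(err_4/err_3) / ln(err_3/err_2)
  = ln(9.6504×10⁻⁶/9.3565×10⁻⁵) / ln(9.3565×10⁻⁵/6.4953×10⁻⁴)
  = ln(0.103141) / ln(0.14405)
  = -2.271658 / -1.937595 ≈ 1.172411

1.172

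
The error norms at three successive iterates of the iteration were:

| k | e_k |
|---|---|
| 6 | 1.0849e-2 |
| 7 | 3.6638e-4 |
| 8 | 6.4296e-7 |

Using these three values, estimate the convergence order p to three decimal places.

1.873

p ≈ ln(e_8/e_7) / ln(e_7/e_6)
  = ln(6.4296e-7/3.6638e-4) / ln(3.6638e-4/1.0849e-2)
  = ln(0.0017549) / ln(0.0337709)
  = -6.345343 / -3.388156 ≈ 1.872801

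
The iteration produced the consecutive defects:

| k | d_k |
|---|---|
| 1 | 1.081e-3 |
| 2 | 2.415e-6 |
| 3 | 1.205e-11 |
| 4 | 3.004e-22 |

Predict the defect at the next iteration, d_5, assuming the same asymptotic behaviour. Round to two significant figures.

1.9e-43

First estimate the order: p ≈ ln(d_4/d_3) / ln(d_3/d_2) = ln(3.004e-22/1.205e-11)/ln(1.205e-11/2.415e-6) = ln(2.49295e-11)/ln(4.98965e-06) ≈ 1.9999.
Then d_5 ≈ d_4·(d_4/d_3)^p = 3.004e-22·(2.49295e-11)^1.9999 = 3.004e-22·6.22999e-22 ≈ 1.871e-43.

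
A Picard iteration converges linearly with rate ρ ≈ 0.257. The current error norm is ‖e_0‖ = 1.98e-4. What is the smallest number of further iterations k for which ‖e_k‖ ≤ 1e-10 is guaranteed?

After k steps, ‖e_k‖ ≈ 1.98e-4·0.257^k.
Need 0.257^k ≤ 1e-10/1.98e-4 = 5.05051e-07.
k ≥ ln(5.05051e-07)/ln(0.257) = -14.4986/-1.35868 = 10.671.
Smallest integer k = 11.

11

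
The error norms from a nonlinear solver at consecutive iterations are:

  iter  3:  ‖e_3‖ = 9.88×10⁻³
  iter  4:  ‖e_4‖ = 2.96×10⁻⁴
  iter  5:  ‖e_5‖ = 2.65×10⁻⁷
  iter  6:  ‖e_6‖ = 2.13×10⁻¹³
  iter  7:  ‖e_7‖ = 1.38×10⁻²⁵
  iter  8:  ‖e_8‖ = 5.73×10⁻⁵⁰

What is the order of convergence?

2

Consecutive ratios: ‖e_8‖/‖e_7‖ = 5.73×10⁻⁵⁰/1.38×10⁻²⁵ = 4.15217e-25, ‖e_7‖/‖e_6‖ = 1.38×10⁻²⁵/2.13×10⁻¹³ = 6.47887e-13.
p ≈ ln(4.15217e-25)/ln(6.47887e-13) = -56.1410/-28.0651 ≈ 2.00.
So the convergence is quadratic (order 2).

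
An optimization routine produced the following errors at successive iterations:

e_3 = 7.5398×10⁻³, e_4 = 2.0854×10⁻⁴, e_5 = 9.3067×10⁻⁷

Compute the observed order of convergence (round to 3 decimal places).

p ≈ ln(e_5/e_4) / ln(e_4/e_3)
  = ln(9.3067×10⁻⁷/2.0854×10⁻⁴) / ln(2.0854×10⁻⁴/7.5398×10⁻³)
  = ln(0.00446279) / ln(0.0276586)
  = -5.411981 / -3.587819 ≈ 1.508432

1.508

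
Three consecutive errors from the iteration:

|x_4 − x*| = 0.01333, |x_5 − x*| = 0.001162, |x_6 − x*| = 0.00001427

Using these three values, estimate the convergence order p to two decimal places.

1.80

p ≈ ln(|x_6 − x*|/|x_5 − x*|) / ln(|x_5 − x*|/|x_4 − x*|)
  = ln(0.00001427/0.001162) / ln(0.001162/0.01333)
  = ln(0.0122806) / ln(0.0871718)
  = -4.39973 / -2.43987 ≈ 1.80326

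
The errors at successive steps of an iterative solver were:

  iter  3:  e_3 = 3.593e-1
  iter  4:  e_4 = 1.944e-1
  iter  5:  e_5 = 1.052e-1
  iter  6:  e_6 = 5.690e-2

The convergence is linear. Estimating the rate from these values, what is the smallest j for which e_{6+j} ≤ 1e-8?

26

Rate ρ ≈ e_6/e_5 = 5.690e-2/1.052e-1 = 0.5409.
After j more steps, e_{6+j} ≈ 5.690e-2·ρ^j; need ρ^j ≤ 1e-8/5.690e-2 = 1.75747e-07.
j ≥ ln(1.75747e-07)/ln(0.5409) = -15.5542/-0.61452 = 25.311.
So 26 more iterations are needed.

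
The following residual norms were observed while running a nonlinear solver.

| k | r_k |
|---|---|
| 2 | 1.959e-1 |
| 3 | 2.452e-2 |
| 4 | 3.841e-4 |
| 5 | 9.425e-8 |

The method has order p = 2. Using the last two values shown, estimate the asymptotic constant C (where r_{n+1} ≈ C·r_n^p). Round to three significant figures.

0.639

C ≈ r_5 / r_4^2
  = 9.425e-8 / (3.841e-4)^2
  = 9.425e-8 / 1.47533e-07 ≈ 0.63884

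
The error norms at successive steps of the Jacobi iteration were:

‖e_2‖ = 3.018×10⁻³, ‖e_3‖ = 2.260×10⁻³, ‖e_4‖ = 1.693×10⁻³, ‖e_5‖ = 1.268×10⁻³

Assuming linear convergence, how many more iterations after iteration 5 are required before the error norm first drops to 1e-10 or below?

Rate ρ ≈ ‖e_5‖/‖e_4‖ = 1.268×10⁻³/1.693×10⁻³ = 0.7490.
After j more steps, ‖e_{5+j}‖ ≈ 1.268×10⁻³·ρ^j; need ρ^j ≤ 1e-10/1.268×10⁻³ = 7.88644e-08.
j ≥ ln(7.88644e-08)/ln(0.7490) = -16.3555/-0.28902 = 56.590.
So 57 more iterations are needed.

57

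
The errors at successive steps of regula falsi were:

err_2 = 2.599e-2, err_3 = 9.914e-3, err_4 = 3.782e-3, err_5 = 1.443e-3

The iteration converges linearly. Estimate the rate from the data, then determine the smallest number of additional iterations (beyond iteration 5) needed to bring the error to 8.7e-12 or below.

20

Rate ρ ≈ err_5/err_4 = 1.443e-3/3.782e-3 = 0.3815.
After j more steps, err_{5+j} ≈ 1.443e-3·ρ^j; need ρ^j ≤ 8.7e-12/1.443e-3 = 6.02911e-09.
j ≥ ln(6.02911e-09)/ln(0.3815) = -18.9267/-0.96364 = 19.641.
So 20 more iterations are needed.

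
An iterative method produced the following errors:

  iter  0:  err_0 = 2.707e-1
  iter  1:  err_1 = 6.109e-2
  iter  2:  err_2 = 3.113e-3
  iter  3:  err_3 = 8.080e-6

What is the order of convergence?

2

Consecutive ratios: err_3/err_2 = 8.080e-6/3.113e-3 = 0.00259557, err_2/err_1 = 3.113e-3/6.109e-2 = 0.0509576.
p ≈ ln(0.00259557)/ln(0.0509576) = -5.9540/-2.9768 ≈ 2.00.
So the convergence is quadratic (order 2).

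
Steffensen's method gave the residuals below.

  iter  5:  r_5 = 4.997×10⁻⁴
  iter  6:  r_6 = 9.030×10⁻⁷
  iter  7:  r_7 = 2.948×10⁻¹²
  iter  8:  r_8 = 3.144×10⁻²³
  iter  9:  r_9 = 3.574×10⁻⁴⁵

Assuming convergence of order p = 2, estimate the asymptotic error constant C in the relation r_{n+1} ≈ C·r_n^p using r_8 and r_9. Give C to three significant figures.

3.62

C ≈ r_9 / r_8^2
  = 3.574×10⁻⁴⁵ / (3.144×10⁻²³)^2
  = 3.574×10⁻⁴⁵ / 9.88474e-46 ≈ 3.6157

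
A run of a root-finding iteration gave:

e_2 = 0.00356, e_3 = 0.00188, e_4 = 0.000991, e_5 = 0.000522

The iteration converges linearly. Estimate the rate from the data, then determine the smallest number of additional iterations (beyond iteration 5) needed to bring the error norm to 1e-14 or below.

Rate ρ ≈ e_5/e_4 = 0.000522/0.000991 = 0.5267.
After j more steps, e_{5+j} ≈ 0.000522·ρ^j; need ρ^j ≤ 1e-14/0.000522 = 1.91571e-11.
j ≥ ln(1.91571e-11)/ln(0.5267) = -24.6783/-0.64112 = 38.492.
So 39 more iterations are needed.

39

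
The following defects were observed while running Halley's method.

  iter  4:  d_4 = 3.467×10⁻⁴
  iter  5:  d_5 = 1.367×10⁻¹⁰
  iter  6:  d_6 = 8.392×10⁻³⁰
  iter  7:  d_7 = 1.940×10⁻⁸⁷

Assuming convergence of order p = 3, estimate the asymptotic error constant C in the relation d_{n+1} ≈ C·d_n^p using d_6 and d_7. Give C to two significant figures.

C ≈ d_7 / d_6^3
  = 1.940×10⁻⁸⁷ / (8.392×10⁻³⁰)^3
  = 1.940×10⁻⁸⁷ / 5.91012e-88 ≈ 3.2825

3.3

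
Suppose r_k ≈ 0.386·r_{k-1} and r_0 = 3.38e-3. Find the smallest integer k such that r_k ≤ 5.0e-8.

12

After k steps, r_k ≈ 3.38e-3·0.386^k.
Need 0.386^k ≤ 5.0e-8/3.38e-3 = 1.47929e-05.
k ≥ ln(1.47929e-05)/ln(0.386) = -11.1214/-0.95192 = 11.683.
Smallest integer k = 12.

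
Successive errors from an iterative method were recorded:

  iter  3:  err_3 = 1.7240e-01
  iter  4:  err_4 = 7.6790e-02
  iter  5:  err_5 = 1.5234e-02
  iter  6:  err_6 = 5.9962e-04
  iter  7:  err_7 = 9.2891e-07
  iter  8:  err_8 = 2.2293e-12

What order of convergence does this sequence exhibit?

Consecutive ratios: err_8/err_7 = 2.2293e-12/9.2891e-07 = 2.39991e-06, err_7/err_6 = 9.2891e-07/5.9962e-04 = 0.00154916.
p ≈ ln(2.39991e-06)/ln(0.00154916) = -12.9401/-6.4700 ≈ 2.00.
So the convergence is quadratic (order 2).

2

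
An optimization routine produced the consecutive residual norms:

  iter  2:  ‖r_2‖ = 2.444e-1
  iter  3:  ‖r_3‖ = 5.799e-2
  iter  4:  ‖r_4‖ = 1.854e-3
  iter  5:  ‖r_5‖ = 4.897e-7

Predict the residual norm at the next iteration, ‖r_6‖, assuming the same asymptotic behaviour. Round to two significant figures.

First estimate the order: p ≈ ln(‖r_5‖/‖r_4‖) / ln(‖r_4‖/‖r_3‖) = ln(4.897e-7/1.854e-3)/ln(1.854e-3/5.799e-2) = ln(0.000264132)/ln(0.031971) ≈ 2.3930.
Then ‖r_6‖ ≈ ‖r_5‖·(‖r_5‖/‖r_4‖)^p = 4.897e-7·(0.000264132)^2.3930 = 4.897e-7·2.7379e-09 ≈ 1.341e-15.

1.3e-15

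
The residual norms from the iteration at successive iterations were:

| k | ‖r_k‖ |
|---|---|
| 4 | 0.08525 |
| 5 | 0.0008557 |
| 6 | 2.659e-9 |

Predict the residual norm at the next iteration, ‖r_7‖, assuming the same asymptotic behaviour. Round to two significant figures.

1.8e-24

First estimate the order: p ≈ ln(‖r_6‖/‖r_5‖) / ln(‖r_5‖/‖r_4‖) = ln(2.659e-9/0.0008557)/ln(0.0008557/0.08525) = ln(3.1074e-06)/ln(0.0100375) ≈ 2.7560.
Then ‖r_7‖ ≈ ‖r_6‖·(‖r_6‖/‖r_5‖)^p = 2.659e-9·(3.1074e-06)^2.7560 = 2.659e-9·6.62288e-16 ≈ 1.761e-24.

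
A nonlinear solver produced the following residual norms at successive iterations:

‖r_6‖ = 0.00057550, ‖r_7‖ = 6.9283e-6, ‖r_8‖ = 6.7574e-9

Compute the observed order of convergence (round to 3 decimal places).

1.569

p ≈ ln(‖r_8‖/‖r_7‖) / ln(‖r_7‖/‖r_6‖)
  = ln(6.7574e-9/6.9283e-6) / ln(6.9283e-6/0.00057550)
  = ln(0.000975333) / ln(0.0120387)
  = -6.932732 / -4.419629 ≈ 1.568623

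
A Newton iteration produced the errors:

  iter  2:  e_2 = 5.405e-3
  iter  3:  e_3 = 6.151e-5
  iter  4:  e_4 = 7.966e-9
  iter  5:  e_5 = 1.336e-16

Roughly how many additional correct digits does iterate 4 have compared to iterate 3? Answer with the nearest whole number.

4

Digits gained ≈ log₁₀(e_3/e_4) = log₁₀(6.151e-5/7.966e-9) = log₁₀(7721.57) ≈ 3.888.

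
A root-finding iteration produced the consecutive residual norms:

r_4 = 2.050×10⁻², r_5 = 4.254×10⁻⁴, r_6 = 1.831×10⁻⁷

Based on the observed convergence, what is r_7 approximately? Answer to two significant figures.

3.4e-14

First estimate the order: p ≈ ln(r_6/r_5) / ln(r_5/r_4) = ln(1.831×10⁻⁷/4.254×10⁻⁴)/ln(4.254×10⁻⁴/2.050×10⁻²) = ln(0.000430418)/ln(0.0207512) ≈ 2.0001.
Then r_7 ≈ r_6·(r_6/r_5)^p = 1.831×10⁻⁷·(0.000430418)^2.0001 = 1.831×10⁻⁷·1.85116e-07 ≈ 3.389e-14.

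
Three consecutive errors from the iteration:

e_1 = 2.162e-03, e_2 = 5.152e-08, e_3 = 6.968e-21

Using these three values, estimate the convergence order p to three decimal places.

p ≈ ln(e_3/e_2) / ln(e_2/e_1)
  = ln(6.968e-21/5.152e-08) / ln(5.152e-08/2.162e-03)
  = ln(1.35248e-13) / ln(2.38298e-05)
  = -29.631666 / -10.644574 ≈ 2.783734

2.784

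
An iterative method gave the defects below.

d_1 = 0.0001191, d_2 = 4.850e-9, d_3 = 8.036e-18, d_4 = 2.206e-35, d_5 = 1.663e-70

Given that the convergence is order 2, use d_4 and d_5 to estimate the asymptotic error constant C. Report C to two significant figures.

0.34

C ≈ d_5 / d_4^2
  = 1.663e-70 / (2.206e-35)^2
  = 1.663e-70 / 4.86644e-70 ≈ 0.34173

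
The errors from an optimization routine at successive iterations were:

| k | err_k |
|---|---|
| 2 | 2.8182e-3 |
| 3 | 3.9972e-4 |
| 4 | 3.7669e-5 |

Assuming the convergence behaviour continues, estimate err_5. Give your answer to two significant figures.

First estimate the order: p ≈ ln(err_4/err_3) / ln(err_3/err_2) = ln(3.7669e-5/3.9972e-4)/ln(3.9972e-4/2.8182e-3) = ln(0.0942385)/ln(0.141835) ≈ 1.2093.
Then err_5 ≈ err_4·(err_4/err_3)^p = 3.7669e-5·(0.0942385)^1.2093 = 3.7669e-5·0.0574823 ≈ 2.165e-06.

2.2e-6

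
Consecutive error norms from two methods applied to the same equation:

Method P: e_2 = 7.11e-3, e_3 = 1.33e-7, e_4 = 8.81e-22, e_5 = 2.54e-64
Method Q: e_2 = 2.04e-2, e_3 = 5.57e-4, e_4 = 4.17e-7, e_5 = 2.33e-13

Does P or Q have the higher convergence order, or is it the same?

P

Method P: p ≈ ln(2.54e-64/8.81e-22)/ln(8.81e-22/1.33e-7) ≈ 3.00.
Method Q: p ≈ ln(2.33e-13/4.17e-7)/ln(4.17e-7/5.57e-4) ≈ 2.00.
Method P has the higher order (≈3.0 vs ≈2.0).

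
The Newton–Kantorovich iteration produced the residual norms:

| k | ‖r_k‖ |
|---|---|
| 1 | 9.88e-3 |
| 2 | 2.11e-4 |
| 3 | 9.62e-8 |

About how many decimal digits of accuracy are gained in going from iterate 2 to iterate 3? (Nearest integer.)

3

Digits gained ≈ log₁₀(‖r_2‖/‖r_3‖) = log₁₀(2.11e-4/9.62e-8) = log₁₀(2193.35) ≈ 3.341.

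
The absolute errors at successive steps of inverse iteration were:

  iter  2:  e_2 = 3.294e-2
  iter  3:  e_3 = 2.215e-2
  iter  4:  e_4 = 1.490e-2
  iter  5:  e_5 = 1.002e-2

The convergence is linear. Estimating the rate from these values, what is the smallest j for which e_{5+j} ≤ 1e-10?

47

Rate ρ ≈ e_5/e_4 = 1.002e-2/1.490e-2 = 0.6725.
After j more steps, e_{5+j} ≈ 1.002e-2·ρ^j; need ρ^j ≤ 1e-10/1.002e-2 = 9.98004e-09.
j ≥ ln(9.98004e-09)/ln(0.6725) = -18.4227/-0.39675 = 46.434.
So 47 more iterations are needed.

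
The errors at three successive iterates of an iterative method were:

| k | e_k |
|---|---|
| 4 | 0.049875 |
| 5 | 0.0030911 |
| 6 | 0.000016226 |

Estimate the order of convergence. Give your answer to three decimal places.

p ≈ ln(e_6/e_5) / ln(e_5/e_4)
  = ln(0.000016226/0.0030911) / ln(0.0030911/0.049875)
  = ln(0.00524926) / ln(0.0619769)
  = -5.249668 / -2.780994 ≈ 1.887695

1.888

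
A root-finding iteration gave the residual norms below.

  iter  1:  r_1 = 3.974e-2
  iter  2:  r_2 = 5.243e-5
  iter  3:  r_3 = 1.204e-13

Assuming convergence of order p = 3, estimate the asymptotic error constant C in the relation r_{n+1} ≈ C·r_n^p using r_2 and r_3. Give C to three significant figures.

C ≈ r_3 / r_2^3
  = 1.204e-13 / (5.243e-5)^3
  = 1.204e-13 / 1.44125e-13 ≈ 0.83539

0.835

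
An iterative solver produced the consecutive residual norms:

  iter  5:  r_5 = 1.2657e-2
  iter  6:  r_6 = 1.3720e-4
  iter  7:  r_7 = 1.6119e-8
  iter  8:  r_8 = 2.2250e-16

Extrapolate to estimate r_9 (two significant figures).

First estimate the order: p ≈ ln(r_8/r_7) / ln(r_7/r_6) = ln(2.2250e-16/1.6119e-8)/ln(1.6119e-8/1.3720e-4) = ln(1.38036e-08)/ln(0.000117485) ≈ 2.0000.
Then r_9 ≈ r_8·(r_8/r_7)^p = 2.2250e-16·(1.38036e-08)^2.0000 = 2.2250e-16·1.90539e-16 ≈ 4.239e-32.

4.2e-32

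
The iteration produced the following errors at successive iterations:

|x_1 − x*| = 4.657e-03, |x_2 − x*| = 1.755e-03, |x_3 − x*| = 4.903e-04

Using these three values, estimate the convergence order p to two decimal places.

p ≈ ln(|x_3 − x*|/|x_2 − x*|) / ln(|x_2 − x*|/|x_1 − x*|)
  = ln(4.903e-04/1.755e-03) / ln(1.755e-03/4.657e-03)
  = ln(0.279373) / ln(0.376852)
  = -1.27521 / -0.97590 ≈ 1.30670

1.31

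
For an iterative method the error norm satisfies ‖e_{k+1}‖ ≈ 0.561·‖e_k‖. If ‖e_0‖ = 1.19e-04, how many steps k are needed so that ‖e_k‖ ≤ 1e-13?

After k steps, ‖e_k‖ ≈ 1.19e-04·0.561^k.
Need 0.561^k ≤ 1e-13/1.19e-04 = 8.40336e-10.
k ≥ ln(8.40336e-10)/ln(0.561) = -20.8972/-0.57803 = 36.152.
Smallest integer k = 37.

37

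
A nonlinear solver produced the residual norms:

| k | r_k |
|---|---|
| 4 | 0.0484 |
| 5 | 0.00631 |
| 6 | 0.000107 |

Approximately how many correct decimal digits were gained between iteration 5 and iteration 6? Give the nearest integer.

Digits gained ≈ log₁₀(r_5/r_6) = log₁₀(0.00631/0.000107) = log₁₀(58.972) ≈ 1.771.

2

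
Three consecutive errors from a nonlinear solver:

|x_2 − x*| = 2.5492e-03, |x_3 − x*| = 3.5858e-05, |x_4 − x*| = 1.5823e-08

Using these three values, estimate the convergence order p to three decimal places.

1.812

p ≈ ln(|x_4 − x*|/|x_3 − x*|) / ln(|x_3 − x*|/|x_2 − x*|)
  = ln(1.5823e-08/3.5858e-05) / ln(3.5858e-05/2.5492e-03)
  = ln(0.000441268) / ln(0.0140664)
  = -7.725858 / -4.263966 ≈ 1.811895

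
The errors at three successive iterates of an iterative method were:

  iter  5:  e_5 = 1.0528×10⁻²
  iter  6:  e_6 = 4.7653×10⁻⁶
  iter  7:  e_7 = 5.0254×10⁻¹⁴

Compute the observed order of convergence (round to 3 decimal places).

2.385

p ≈ ln(e_7/e_6) / ln(e_6/e_5)
  = ln(5.0254×10⁻¹⁴/4.7653×10⁻⁶) / ln(4.7653×10⁻⁶/1.0528×10⁻²)
  = ln(1.05458e-08) / ln(0.000452631)
  = -18.367538 / -7.700433 ≈ 2.385260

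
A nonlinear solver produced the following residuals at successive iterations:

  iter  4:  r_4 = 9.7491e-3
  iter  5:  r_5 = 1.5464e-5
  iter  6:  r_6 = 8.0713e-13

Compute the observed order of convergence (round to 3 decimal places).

2.601

p ≈ ln(r_6/r_5) / ln(r_5/r_4)
  = ln(8.0713e-13/1.5464e-5) / ln(1.5464e-5/9.7491e-3)
  = ln(5.21941e-08) / ln(0.0015862)
  = -16.768296 / -6.446414 ≈ 2.601182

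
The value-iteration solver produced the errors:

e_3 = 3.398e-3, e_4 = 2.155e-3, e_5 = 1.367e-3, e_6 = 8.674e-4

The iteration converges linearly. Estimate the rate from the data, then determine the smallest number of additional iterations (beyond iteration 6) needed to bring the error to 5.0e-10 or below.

32

Rate ρ ≈ e_6/e_5 = 8.674e-4/1.367e-3 = 0.6345.
After j more steps, e_{6+j} ≈ 8.674e-4·ρ^j; need ρ^j ≤ 5.0e-10/8.674e-4 = 5.76435e-07.
j ≥ ln(5.76435e-07)/ln(0.6345) = -14.3664/-0.45492 = 31.580.
So 32 more iterations are needed.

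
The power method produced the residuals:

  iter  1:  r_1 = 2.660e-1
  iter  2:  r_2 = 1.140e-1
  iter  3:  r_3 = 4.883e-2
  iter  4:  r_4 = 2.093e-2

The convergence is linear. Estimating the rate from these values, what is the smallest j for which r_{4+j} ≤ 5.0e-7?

Rate ρ ≈ r_4/r_3 = 2.093e-2/4.883e-2 = 0.4286.
After j more steps, r_{4+j} ≈ 2.093e-2·ρ^j; need ρ^j ≤ 5.0e-7/2.093e-2 = 2.38892e-05.
j ≥ ln(2.38892e-05)/ln(0.4286) = -10.6421/-0.84723 = 12.561.
So 13 more iterations are needed.

13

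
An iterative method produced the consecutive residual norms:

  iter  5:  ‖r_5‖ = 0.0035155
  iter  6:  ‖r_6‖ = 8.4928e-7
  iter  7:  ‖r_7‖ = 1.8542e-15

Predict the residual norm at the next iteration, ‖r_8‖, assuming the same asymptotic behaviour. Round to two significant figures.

First estimate the order: p ≈ ln(‖r_7‖/‖r_6‖) / ln(‖r_6‖/‖r_5‖) = ln(1.8542e-15/8.4928e-7)/ln(8.4928e-7/0.0035155) = ln(2.18326e-09)/ln(0.000241582) ≈ 2.3945.
Then ‖r_8‖ ≈ ‖r_7‖·(‖r_7‖/‖r_6‖)^p = 1.8542e-15·(2.18326e-09)^2.3945 = 1.8542e-15·1.82595e-21 ≈ 3.386e-36.

3.4e-36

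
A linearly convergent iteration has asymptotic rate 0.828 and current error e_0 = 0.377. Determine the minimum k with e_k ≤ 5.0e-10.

After k steps, e_k ≈ 0.377·0.828^k.
Need 0.828^k ≤ 5.0e-10/0.377 = 1.32626e-09.
k ≥ ln(1.32626e-09)/ln(0.828) = -20.4409/-0.18874 = 108.302.
Smallest integer k = 109.

109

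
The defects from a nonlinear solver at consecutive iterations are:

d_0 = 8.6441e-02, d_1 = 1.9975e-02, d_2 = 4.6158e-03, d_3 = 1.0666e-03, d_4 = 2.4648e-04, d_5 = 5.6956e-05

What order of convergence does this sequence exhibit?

Consecutive ratios: d_5/d_4 = 5.6956e-05/2.4648e-04 = 0.231078, d_4/d_3 = 2.4648e-04/1.0666e-03 = 0.231089.
p ≈ ln(0.231078)/ln(0.231089) = -1.4650/-1.4650 ≈ 1.00.
So the convergence is linear (order 1).

1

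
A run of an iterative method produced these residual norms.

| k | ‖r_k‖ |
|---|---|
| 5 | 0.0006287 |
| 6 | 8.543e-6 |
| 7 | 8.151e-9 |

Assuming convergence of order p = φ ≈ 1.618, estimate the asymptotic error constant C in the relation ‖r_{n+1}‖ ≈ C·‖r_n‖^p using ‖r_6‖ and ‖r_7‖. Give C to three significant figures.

1.29

C ≈ ‖r_7‖ / ‖r_6‖^1.618
  = 8.151e-9 / (8.543e-6)^1.618
  = 8.151e-9 / 6.30007e-09 ≈ 1.2938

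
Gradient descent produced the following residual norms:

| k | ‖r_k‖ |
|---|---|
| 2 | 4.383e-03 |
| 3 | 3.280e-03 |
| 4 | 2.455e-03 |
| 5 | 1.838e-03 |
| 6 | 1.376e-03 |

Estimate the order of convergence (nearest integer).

Consecutive ratios: ‖r_6‖/‖r_5‖ = 1.376e-03/1.838e-03 = 0.74864, ‖r_5‖/‖r_4‖ = 1.838e-03/2.455e-03 = 0.748676.
p ≈ ln(0.74864)/ln(0.748676) = -0.2895/-0.2894 ≈ 1.00.
So the convergence is linear (order 1).

1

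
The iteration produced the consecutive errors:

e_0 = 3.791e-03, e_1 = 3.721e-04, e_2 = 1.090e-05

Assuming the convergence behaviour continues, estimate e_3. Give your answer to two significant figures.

First estimate the order: p ≈ ln(e_2/e_1) / ln(e_1/e_0) = ln(1.090e-05/3.721e-04)/ln(3.721e-04/3.791e-03) = ln(0.0292932)/ln(0.0981535) ≈ 1.5209.
Then e_3 ≈ e_2·(e_2/e_1)^p = 1.090e-05·(0.0292932)^1.5209 = 1.090e-05·0.00465699 ≈ 5.076e-08.

5.1e-8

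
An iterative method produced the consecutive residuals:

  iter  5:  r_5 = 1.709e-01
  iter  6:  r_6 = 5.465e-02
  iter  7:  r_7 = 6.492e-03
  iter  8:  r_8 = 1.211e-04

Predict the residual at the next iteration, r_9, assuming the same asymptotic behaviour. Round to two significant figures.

First estimate the order: p ≈ ln(r_8/r_7) / ln(r_7/r_6) = ln(1.211e-04/6.492e-03)/ln(6.492e-03/5.465e-02) = ln(0.0186537)/ln(0.118792) ≈ 1.8690.
Then r_9 ≈ r_8·(r_8/r_7)^p = 1.211e-04·(0.0186537)^1.8690 = 1.211e-04·0.000586219 ≈ 7.099e-08.

7.1e-8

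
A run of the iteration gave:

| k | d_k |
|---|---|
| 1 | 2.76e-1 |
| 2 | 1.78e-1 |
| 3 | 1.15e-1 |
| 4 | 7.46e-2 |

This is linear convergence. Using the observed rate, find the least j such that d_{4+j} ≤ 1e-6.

Rate ρ ≈ d_4/d_3 = 7.46e-2/1.15e-1 = 0.6487.
After j more steps, d_{4+j} ≈ 7.46e-2·ρ^j; need ρ^j ≤ 1e-6/7.46e-2 = 1.34048e-05.
j ≥ ln(1.34048e-05)/ln(0.6487) = -11.2199/-0.43278 = 25.925.
So 26 more iterations are needed.

26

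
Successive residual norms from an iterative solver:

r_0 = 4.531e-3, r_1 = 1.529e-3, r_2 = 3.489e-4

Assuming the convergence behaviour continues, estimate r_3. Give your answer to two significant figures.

4.7e-5

First estimate the order: p ≈ ln(r_2/r_1) / ln(r_1/r_0) = ln(3.489e-4/1.529e-3)/ln(1.529e-3/4.531e-3) = ln(0.228188)/ln(0.337453) ≈ 1.3602.
Then r_3 ≈ r_2·(r_2/r_1)^p = 3.489e-4·(0.228188)^1.3602 = 3.489e-4·0.134014 ≈ 4.676e-05.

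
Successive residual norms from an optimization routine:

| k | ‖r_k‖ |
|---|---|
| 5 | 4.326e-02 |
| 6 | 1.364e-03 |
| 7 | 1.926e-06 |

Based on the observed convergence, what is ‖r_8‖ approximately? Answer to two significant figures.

First estimate the order: p ≈ ln(‖r_7‖/‖r_6‖) / ln(‖r_6‖/‖r_5‖) = ln(1.926e-06/1.364e-03)/ln(1.364e-03/4.326e-02) = ln(0.00141202)/ln(0.0315303) ≈ 1.8985.
Then ‖r_8‖ ≈ ‖r_7‖·(‖r_7‖/‖r_6‖)^p = 1.926e-06·(0.00141202)^1.8985 = 1.926e-06·3.88126e-06 ≈ 7.475e-12.

7.5e-12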